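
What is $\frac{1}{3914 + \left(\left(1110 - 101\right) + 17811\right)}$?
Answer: $\frac{1}{22734} \approx 4.3987 \cdot 10^{-5}$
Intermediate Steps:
$\frac{1}{3914 + \left(\left(1110 - 101\right) + 17811\right)} = \frac{1}{3914 + \left(1009 + 17811\right)} = \frac{1}{3914 + 18820} = \frac{1}{22734}$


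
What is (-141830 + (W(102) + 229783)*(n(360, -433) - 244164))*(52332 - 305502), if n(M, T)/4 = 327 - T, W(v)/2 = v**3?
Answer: 143590877898514020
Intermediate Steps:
W(v) = 2*v**3
n(M, T) = 1308 - 4*T (n(M, T) = 4*(327 - T) = 1308 - 4*T)
(-141830 + (W(102) + 229783)*(n(360, -433) - 244164))*(52332 - 305502) = (-141830 + (2*102**3 + 229783)*((1308 - 4*(-433)) - 244164))*(52332 - 305502) = (-141830 + (2*1061208 + 229783)*((1308 + 1732) - 244164))*(-253170) = (-141830 + (2122416 + 229783)*(3040 - 244164))*(-253170) = (-141830 + 2352199*(-241124))*(-253170) = (-141830 - 567171631676)*(-253170) = -567171773506*(-253170) = 143590877898514020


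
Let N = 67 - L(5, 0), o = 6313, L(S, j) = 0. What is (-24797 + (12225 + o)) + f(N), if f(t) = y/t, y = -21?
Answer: -419374/67 ≈ -6259.3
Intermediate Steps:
N = 67 (N = 67 - 1*0 = 67 + 0 = 67)
f(t) = -21/t
(-24797 + (12225 + o)) + f(N) = (-24797 + (12225 + 6313)) - 21/67 = (-24797 + 18538) - 21*1/67 = -6259 - 21/67 = -419374/67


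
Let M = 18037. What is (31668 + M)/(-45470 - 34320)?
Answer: -9941/15958 ≈ -0.62295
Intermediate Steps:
(31668 + M)/(-45470 - 34320) = (31668 + 18037)/(-45470 - 34320) = 49705/(-79790) = 49705*(-1/79790) = -9941/15958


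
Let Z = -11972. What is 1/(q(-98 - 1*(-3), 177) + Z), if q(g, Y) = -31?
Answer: -1/12003 ≈ -8.3313e-5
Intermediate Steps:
1/(q(-98 - 1*(-3), 177) + Z) = 1/(-31 - 11972) = 1/(-12003) = -1/12003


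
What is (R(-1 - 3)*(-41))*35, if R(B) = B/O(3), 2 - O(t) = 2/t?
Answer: 4305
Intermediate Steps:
O(t) = 2 - 2/t
R(B) = 3*B/4 (R(B) = B/(2 - 2/3) = B/(2 - 2*⅓) = B/(2 - ⅔) = B/(4/3) = B*(¾) = 3*B/4)
(R(-1 - 3)*(-41))*35 = ((3*(-1 - 3)/4)*(-41))*35 = (((¾)*(-4))*(-41))*35 = -3*(-41)*35 = 123*35 = 4305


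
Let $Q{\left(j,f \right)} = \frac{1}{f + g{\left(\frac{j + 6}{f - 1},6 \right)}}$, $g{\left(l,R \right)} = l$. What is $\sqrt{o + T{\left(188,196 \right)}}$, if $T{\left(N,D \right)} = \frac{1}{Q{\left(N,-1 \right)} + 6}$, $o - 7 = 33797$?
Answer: $\frac{\sqrt{11647868002}}{587} \approx 183.86$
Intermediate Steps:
$o = 33804$ ($o = 7 + 33797 = 33804$)
$Q{\left(j,f \right)} = \frac{1}{f + \frac{6 + j}{-1 + f}}$ ($Q{\left(j,f \right)} = \frac{1}{f + \frac{j + 6}{f - 1}} = \frac{1}{f + \frac{6 + j}{-1 + f}}$)
$T{\left(N,D \right)} = \frac{1}{6 - \frac{2}{8 + N}}$ ($T{\left(N,D \right)} = \frac{1}{\frac{-1 - 1}{6 + N - \left(-1 - 1\right)} + 6} = \frac{1}{\frac{1}{6 + N - -2} \left(-2\right) + 6} = \frac{1}{\frac{1}{6 + N + 2} \left(-2\right) + 6} = \frac{1}{\frac{1}{8 + N} \left(-2\right) + 6} = \frac{1}{- \frac{2}{8 + N} + 6} = \frac{1}{6 - \frac{2}{8 + N}}$)
$\sqrt{o + T{\left(188,196 \right)}} = \sqrt{33804 + \frac{8 + 188}{2 \left(23 + 3 \cdot 188\right)}} = \sqrt{33804 + \frac{1}{2} \frac{1}{23 + 564} \cdot 196} = \sqrt{33804 + \frac{1}{2} \cdot \frac{1}{587} \cdot 196} = \sqrt{33804 + \frac{98}{587}} = \sqrt{\frac{19843046}{587}} = \frac{\sqrt{11647868002}}{587}$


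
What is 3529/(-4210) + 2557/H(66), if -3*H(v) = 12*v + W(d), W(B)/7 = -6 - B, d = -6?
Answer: -5848313/555720 ≈ -10.524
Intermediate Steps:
W(B) = -42 - 7*B (W(B) = 7*(-6 - B) = -42 - 7*B)
H(v) = -4*v (H(v) = -(12*v + (-42 - 7*(-6)))/3 = -(12*v + (-42 + 42))/3 = -(12*v + 0)/3 = -4*v)
3529/(-4210) + 2557/H(66) = 3529/(-4210) + 2557/((-4*66)) = 3529*(-1/4210) + 2557/(-264) = -3529/4210 + 2557*(-1/264) = -3529/4210 - 2557/264 = -5848313/555720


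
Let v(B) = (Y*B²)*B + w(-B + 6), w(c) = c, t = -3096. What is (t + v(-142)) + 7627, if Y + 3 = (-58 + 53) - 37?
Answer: 128852639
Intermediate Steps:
Y = -45 (Y = -3 + ((-58 + 53) - 37) = -3 + (-5 - 37) = -3 - 42 = -45)
v(B) = 6 - B - 45*B³ (v(B) = (-45*B²)*B + (-B + 6) = -45*B³ + (6 - B) = 6 - B - 45*B³)
(t + v(-142)) + 7627 = (-3096 + (6 - 1*(-142) - 45*(-142)³)) + 7627 = (-3096 + (6 + 142 - 45*(-2863288))) + 7627 = (-3096 + (6 + 142 + 128847960)) + 7627 = (-3096 + 128848108) + 7627 = 128845012 + 7627 = 128852639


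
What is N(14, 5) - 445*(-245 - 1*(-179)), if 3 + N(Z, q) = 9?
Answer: 29376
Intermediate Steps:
N(Z, q) = 6 (N(Z, q) = -3 + 9 = 6)
N(14, 5) - 445*(-245 - 1*(-179)) = 6 - 445*(-245 - 1*(-179)) = 6 - 445*(-245 + 179) = 6 - 445*(-66) = 6 + 29370 = 29376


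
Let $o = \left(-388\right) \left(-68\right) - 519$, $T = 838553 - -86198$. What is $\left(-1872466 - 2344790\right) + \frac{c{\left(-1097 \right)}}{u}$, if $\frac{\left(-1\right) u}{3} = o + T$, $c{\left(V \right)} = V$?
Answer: $- \frac{12026973087991}{2851848} \approx -4.2173 \cdot 10^{6}$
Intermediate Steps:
$T = 924751$ ($T = 838553 + 86198 = 924751$)
$o = 25865$ ($o = 26384 - 519 = 25865$)
$u = -2851848$ ($u = - 3 \left(25865 + 924751\right) = \left(-3\right) 950616 = -2851848$)
$\left(-1872466 - 2344790\right) + \frac{c{\left(-1097 \right)}}{u} = \left(-1872466 - 2344790\right) - \frac{1097}{-2851848} = -4217256 - - \frac{1097}{2851848} = -4217256 + \frac{1097}{2851848} = - \frac{12026973087991}{2851848}$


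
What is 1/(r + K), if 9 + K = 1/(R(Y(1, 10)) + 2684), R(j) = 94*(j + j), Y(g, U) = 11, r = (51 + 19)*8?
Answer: 4752/2618353 ≈ 0.0018149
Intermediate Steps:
r = 560 (r = 70*8 = 560)
R(j) = 188*j (R(j) = 94*(2*j) = 188*j)
K = -42767/4752 (K = -9 + 1/(188*11 + 2684) = -9 + 1/(2068 + 2684) = -9 + 1/4752 = -42767/4752 ≈ -8.9998)
1/(r + K) = 1/(560 - 42767/4752) = 1/(2618353/4752) = 4752/2618353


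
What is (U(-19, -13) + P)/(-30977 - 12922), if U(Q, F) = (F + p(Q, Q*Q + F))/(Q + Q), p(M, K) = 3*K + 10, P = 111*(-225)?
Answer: 316697/556054 ≈ 0.56954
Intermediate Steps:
P = -24975
p(M, K) = 10 + 3*K
U(Q, F) = (10 + 3*Q**2 + 4*F)/(2*Q) (U(Q, F) = (F + (10 + 3*(Q*Q + F)))/(Q + Q) = (F + (10 + 3*(Q**2 + F)))/((2*Q)) = (F + (10 + 3*(F + Q**2)))*(1/(2*Q)) = (F + (10 + (3*F + 3*Q**2)))*(1/(2*Q)) = (F + (10 + 3*F + 3*Q**2))*(1/(2*Q)) = (10 + 3*Q**2 + 4*F)*(1/(2*Q)) = (10 + 3*Q**2 + 4*F)/(2*Q))
(U(-19, -13) + P)/(-30977 - 12922) = ((1/2)*(10 + 3*(-19)**2 + 4*(-13))/(-19) - 24975)/(-30977 - 12922) = ((1/2)*(-1/19)*(10 + 3*361 - 52) - 24975)/(-43899) = ((1/2)*(-1/19)*(10 + 1083 - 52) - 24975)*(-1/43899) = ((1/2)*(-1/19)*1041 - 24975)*(-1/43899) = (-1041/38 - 24975)*(-1/43899) = -950091/38*(-1/43899) = 316697/556054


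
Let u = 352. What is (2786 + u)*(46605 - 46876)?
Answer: -850398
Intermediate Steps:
(2786 + u)*(46605 - 46876) = (2786 + 352)*(46605 - 46876) = 3138*(-271) = -850398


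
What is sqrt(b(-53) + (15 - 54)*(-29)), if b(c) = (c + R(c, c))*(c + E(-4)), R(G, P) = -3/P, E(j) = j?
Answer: sqrt(11653905)/53 ≈ 64.411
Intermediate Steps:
b(c) = (-4 + c)*(c - 3/c) (b(c) = (c - 3/c)*(c - 4) = (c - 3/c)*(-4 + c) = (-4 + c)*(c - 3/c))
sqrt(b(-53) + (15 - 54)*(-29)) = sqrt((-3 + (-53)**2 - 4*(-53) + 12/(-53)) + (15 - 54)*(-29)) = sqrt((-3 + 2809 + 212 + 12*(-1/53)) - 39*(-29)) = sqrt((-3 + 2809 + 212 - 12/53) + 1131) = sqrt(159942/53 + 1131) = sqrt(219885/53) = sqrt(11653905)/53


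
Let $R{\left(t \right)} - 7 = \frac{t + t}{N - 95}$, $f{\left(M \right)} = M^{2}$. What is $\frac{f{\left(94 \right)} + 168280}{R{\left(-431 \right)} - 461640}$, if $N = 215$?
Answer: $- \frac{10626960}{27698411} \approx -0.38367$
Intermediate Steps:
$R{\left(t \right)} = 7 + \frac{t}{60}$ ($R{\left(t \right)} = 7 + \frac{t + t}{215 - 95} = 7 + \frac{2 t}{120} = 7 + 2 t \frac{1}{120} = 7 + \frac{t}{60}$)
$\frac{f{\left(94 \right)} + 168280}{R{\left(-431 \right)} - 461640} = \frac{94^{2} + 168280}{\left(7 + \frac{1}{60} \left(-431\right)\right) - 461640} = \frac{8836 + 168280}{\left(7 - \frac{431}{60}\right) - 461640} = \frac{177116}{- \frac{11}{60} - 461640} = \frac{177116}{- \frac{27698411}{60}} = 177116 \left(- \frac{60}{27698411}\right) = - \frac{10626960}{27698411}$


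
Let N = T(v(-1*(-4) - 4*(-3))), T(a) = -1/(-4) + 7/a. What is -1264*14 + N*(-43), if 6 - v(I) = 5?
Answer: -72031/4 ≈ -18008.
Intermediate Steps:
v(I) = 1 (v(I) = 6 - 1*5 = 6 - 5 = 1)
T(a) = ¼ + 7/a (T(a) = -1*(-¼) + 7/a = ¼ + 7/a)
N = 29/4 (N = (¼)*(28 + 1)/1 = (¼)*1*29 = 29/4 ≈ 7.2500)
-1264*14 + N*(-43) = -1264*14 + (29/4)*(-43) = -17696 - 1247/4 = -72031/4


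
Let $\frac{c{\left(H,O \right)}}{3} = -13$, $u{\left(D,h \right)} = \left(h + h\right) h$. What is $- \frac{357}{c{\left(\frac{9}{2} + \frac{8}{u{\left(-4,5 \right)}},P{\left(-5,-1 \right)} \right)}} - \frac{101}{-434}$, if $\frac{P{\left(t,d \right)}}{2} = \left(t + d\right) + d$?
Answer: $\frac{52959}{5642} \approx 9.3866$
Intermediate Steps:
$u{\left(D,h \right)} = 2 h^{2}$ ($u{\left(D,h \right)} = 2 h h = 2 h^{2}$)
$P{\left(t,d \right)} = 2 t + 4 d$ ($P{\left(t,d \right)} = 2 \left(\left(t + d\right) + d\right) = 2 \left(\left(d + t\right) + d\right) = 2 \left(t + 2 d\right) = 2 t + 4 d$)
$c{\left(H,O \right)} = -39$ ($c{\left(H,O \right)} = 3 \left(-13\right) = -39$)
$- \frac{357}{c{\left(\frac{9}{2} + \frac{8}{u{\left(-4,5 \right)}},P{\left(-5,-1 \right)} \right)}} - \frac{101}{-434} = - \frac{357}{-39} - \frac{101}{-434} = \left(-357\right) \left(- \frac{1}{39}\right) - - \frac{101}{434} = \frac{119}{13} + \frac{101}{434} = \frac{52959}{5642}$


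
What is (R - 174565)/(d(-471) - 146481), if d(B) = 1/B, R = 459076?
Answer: -134004681/68992552 ≈ -1.9423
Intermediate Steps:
(R - 174565)/(d(-471) - 146481) = (459076 - 174565)/(1/(-471) - 146481) = 284511/(-1/471 - 146481) = 284511/(-68992552/471) = 284511*(-471/68992552) = -134004681/68992552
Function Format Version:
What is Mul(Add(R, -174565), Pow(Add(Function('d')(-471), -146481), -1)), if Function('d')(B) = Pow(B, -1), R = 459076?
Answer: Rational(-134004681, 68992552) ≈ -1.9423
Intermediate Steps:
Mul(Add(R, -174565), Pow(Add(Function('d')(-471), -146481), -1)) = Mul(Add(459076, -174565), Pow(Add(Pow(-471, -1), -146481), -1)) = Mul(284511, Pow(Add(Rational(-1, 471), -146481), -1)) = Mul(284511, Pow(Rational(-68992552, 471), -1)) = Mul(284511, Rational(-471, 68992552)) = Rational(-134004681, 68992552)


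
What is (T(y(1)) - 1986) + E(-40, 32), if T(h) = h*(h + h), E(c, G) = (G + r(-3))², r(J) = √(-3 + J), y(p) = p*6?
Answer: -896 + 64*I*√6 ≈ -896.0 + 156.77*I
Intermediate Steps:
y(p) = 6*p
E(c, G) = (G + I*√6)² (E(c, G) = (G + √(-3 - 3))² = (G + √(-6))² = (G + I*√6)²)
T(h) = 2*h² (T(h) = h*(2*h) = 2*h²)
(T(y(1)) - 1986) + E(-40, 32) = (2*(6*1)² - 1986) + (32 + I*√6)² = (2*6² - 1986) + (32 + I*√6)² = (2*36 - 1986) + (32 + I*√6)² = (72 - 1986) + (32 + I*√6)² = -1914 + (32 + I*√6)²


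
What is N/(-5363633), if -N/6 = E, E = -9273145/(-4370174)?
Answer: 27819435/11720004741071 ≈ 2.3737e-6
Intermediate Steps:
E = 9273145/4370174 (E = -9273145*(-1)/4370174 = -1*(-9273145/4370174) = 9273145/4370174 ≈ 2.1219)
N = -27819435/2185087 (N = -6*9273145/4370174 = -27819435/2185087 ≈ -12.732)
N/(-5363633) = -27819435/2185087/(-5363633) = -27819435/2185087*(-1/5363633) = 27819435/11720004741071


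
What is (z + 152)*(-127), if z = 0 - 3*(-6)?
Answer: -21590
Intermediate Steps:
z = 18 (z = 0 + 18 = 18)
(z + 152)*(-127) = (18 + 152)*(-127) = 170*(-127) = -21590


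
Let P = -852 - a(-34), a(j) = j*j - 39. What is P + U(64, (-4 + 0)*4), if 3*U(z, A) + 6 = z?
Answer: -5849/3 ≈ -1949.7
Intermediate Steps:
a(j) = -39 + j**2 (a(j) = j**2 - 39 = -39 + j**2)
P = -1969 (P = -852 - (-39 + (-34)**2) = -852 - (-39 + 1156) = -852 - 1*1117 = -852 - 1117 = -1969)
U(z, A) = -2 + z/3
P + U(64, (-4 + 0)*4) = -1969 + (-2 + (1/3)*64) = -1969 + (-2 + 64/3) = -1969 + 58/3 = -5849/3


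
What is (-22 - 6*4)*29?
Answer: -1334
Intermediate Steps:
(-22 - 6*4)*29 = (-22 - 24)*29 = -46*29 = -1334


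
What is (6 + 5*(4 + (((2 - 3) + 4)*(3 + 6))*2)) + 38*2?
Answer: 372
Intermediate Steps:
(6 + 5*(4 + (((2 - 3) + 4)*(3 + 6))*2)) + 38*2 = (6 + 5*(4 + ((-1 + 4)*9)*2)) + 76 = (6 + 5*(4 + (3*9)*2)) + 76 = (6 + 5*(4 + 27*2)) + 76 = (6 + 5*(4 + 54)) + 76 = (6 + 5*58) + 76 = (6 + 290) + 76 = 296 + 76 = 372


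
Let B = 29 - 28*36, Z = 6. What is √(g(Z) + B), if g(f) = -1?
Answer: 14*I*√5 ≈ 31.305*I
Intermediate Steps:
B = -979 (B = 29 - 1008 = -979)
√(g(Z) + B) = √(-1 - 979) = √(-980) = 14*I*√5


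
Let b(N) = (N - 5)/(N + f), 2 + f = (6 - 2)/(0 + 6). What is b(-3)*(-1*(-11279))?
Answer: 270696/13 ≈ 20823.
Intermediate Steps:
f = -4/3 (f = -2 + (6 - 2)/(0 + 6) = -2 + 4/6 = -2 + 4*(1/6) = -2 + 2/3 = -4/3 ≈ -1.3333)
b(N) = (-5 + N)/(-4/3 + N) (b(N) = (N - 5)/(N - 4/3) = (-5 + N)/(-4/3 + N))
b(-3)*(-1*(-11279)) = (3*(-5 - 3)/(-4 + 3*(-3)))*(-1*(-11279)) = (3*(-8)/(-4 - 9))*11279 = (3*(-8)/(-13))*11279 = (3*(-1/13)*(-8))*11279 = (24/13)*11279 = 270696/13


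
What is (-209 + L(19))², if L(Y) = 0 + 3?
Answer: 42436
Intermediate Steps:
L(Y) = 3
(-209 + L(19))² = (-209 + 3)² = (-206)² = 42436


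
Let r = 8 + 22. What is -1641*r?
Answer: -49230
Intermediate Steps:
r = 30
-1641*r = -1641*30 = -49230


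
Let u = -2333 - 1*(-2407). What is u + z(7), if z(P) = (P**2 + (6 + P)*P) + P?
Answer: 221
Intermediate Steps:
u = 74 (u = -2333 + 2407 = 74)
z(P) = P + P**2 + P*(6 + P) (z(P) = (P**2 + P*(6 + P)) + P = P + P**2 + P*(6 + P))
u + z(7) = 74 + 7*(7 + 2*7) = 74 + 7*(7 + 14) = 74 + 7*21 = 74 + 147 = 221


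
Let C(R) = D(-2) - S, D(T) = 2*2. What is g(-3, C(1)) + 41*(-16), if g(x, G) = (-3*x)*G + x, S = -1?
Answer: -614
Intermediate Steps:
D(T) = 4
C(R) = 5 (C(R) = 4 - 1*(-1) = 4 + 1 = 5)
g(x, G) = x - 3*G*x (g(x, G) = -3*G*x + x = x - 3*G*x)
g(-3, C(1)) + 41*(-16) = -3*(1 - 3*5) + 41*(-16) = -3*(1 - 15) - 656 = -3*(-14) - 656 = 42 - 656 = -614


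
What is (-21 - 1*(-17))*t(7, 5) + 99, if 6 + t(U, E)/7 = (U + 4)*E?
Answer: -1273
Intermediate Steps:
t(U, E) = -42 + 7*E*(4 + U) (t(U, E) = -42 + 7*((U + 4)*E) = -42 + 7*((4 + U)*E) = -42 + 7*(E*(4 + U)) = -42 + 7*E*(4 + U))
(-21 - 1*(-17))*t(7, 5) + 99 = (-21 - 1*(-17))*(-42 + 28*5 + 7*5*7) + 99 = (-21 + 17)*(-42 + 140 + 245) + 99 = -4*343 + 99 = -1372 + 99 = -1273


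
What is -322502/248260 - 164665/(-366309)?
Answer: -38627826109/45469936170 ≈ -0.84952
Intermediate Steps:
-322502/248260 - 164665/(-366309) = -322502*1/248260 - 164665*(-1/366309) = -161251/124130 + 164665/366309 = -38627826109/45469936170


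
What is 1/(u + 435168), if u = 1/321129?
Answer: 321129/139745064673 ≈ 2.2980e-6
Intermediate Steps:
u = 1/321129 ≈ 3.1140e-6
1/(u + 435168) = 1/(1/321129 + 435168) = 1/(139745064673/321129) = 321129/139745064673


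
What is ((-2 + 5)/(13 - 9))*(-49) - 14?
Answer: -203/4 ≈ -50.750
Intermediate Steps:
((-2 + 5)/(13 - 9))*(-49) - 14 = (3/4)*(-49) - 14 = (3*(¼))*(-49) - 14 = (¾)*(-49) - 14 = -147/4 - 14 = -203/4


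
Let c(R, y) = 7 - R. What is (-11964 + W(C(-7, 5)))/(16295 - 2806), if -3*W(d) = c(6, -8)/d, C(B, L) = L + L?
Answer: -358921/404670 ≈ -0.88695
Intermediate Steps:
C(B, L) = 2*L
W(d) = -1/(3*d) (W(d) = -(7 - 1*6)/(3*d) = -(7 - 6)/(3*d) = -1/(3*d))
(-11964 + W(C(-7, 5)))/(16295 - 2806) = (-11964 - 1/(3*(2*5)))/(16295 - 2806) = (-11964 - ⅓/10)/13489 = (-11964 - ⅓*⅒)*(1/13489) = (-11964 - 1/30)*(1/13489) = -358921/30*1/13489 = -358921/404670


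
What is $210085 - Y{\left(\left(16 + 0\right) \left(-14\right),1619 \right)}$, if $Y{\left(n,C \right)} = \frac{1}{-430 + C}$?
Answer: $\frac{249791064}{1189} \approx 2.1009 \cdot 10^{5}$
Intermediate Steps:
$210085 - Y{\left(\left(16 + 0\right) \left(-14\right),1619 \right)} = 210085 - \frac{1}{-430 + 1619} = 210085 - \frac{1}{1189} = \frac{249791064}{1189}$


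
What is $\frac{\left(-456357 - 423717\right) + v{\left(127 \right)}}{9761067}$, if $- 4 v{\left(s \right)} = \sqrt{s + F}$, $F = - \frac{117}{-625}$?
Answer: $- \frac{97786}{1084563} - \frac{\sqrt{19873}}{488053350} \approx -0.090162$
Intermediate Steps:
$F = \frac{117}{625}$ ($F = \left(-117\right) \left(- \frac{1}{625}\right) = \frac{117}{625} \approx 0.1872$)
$v{\left(s \right)} = - \frac{\sqrt{\frac{117}{625} + s}}{4}$ ($v{\left(s \right)} = - \frac{\sqrt{s + \frac{117}{625}}}{4} = - \frac{\sqrt{\frac{117}{625} + s}}{4}$)
$\frac{\left(-456357 - 423717\right) + v{\left(127 \right)}}{9761067} = \frac{\left(-456357 - 423717\right) - \frac{\sqrt{117 + 625 \cdot 127}}{100}}{9761067} = \left(-880074 - \frac{\sqrt{117 + 79375}}{100}\right) \frac{1}{9761067} = \left(-880074 - \frac{\sqrt{79492}}{100}\right) \frac{1}{9761067} = \left(-880074 - \frac{2 \sqrt{19873}}{100}\right) \frac{1}{9761067} = \left(-880074 - \frac{\sqrt{19873}}{50}\right) \frac{1}{9761067} = - \frac{97786}{1084563} - \frac{\sqrt{19873}}{488053350}$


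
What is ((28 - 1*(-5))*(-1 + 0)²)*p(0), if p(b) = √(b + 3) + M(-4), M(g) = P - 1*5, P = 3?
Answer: -66 + 33*√3 ≈ -8.8423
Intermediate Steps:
M(g) = -2 (M(g) = 3 - 1*5 = 3 - 5 = -2)
p(b) = -2 + √(3 + b) (p(b) = √(b + 3) - 2 = √(3 + b) - 2 = -2 + √(3 + b))
((28 - 1*(-5))*(-1 + 0)²)*p(0) = ((28 - 1*(-5))*(-1 + 0)²)*(-2 + √(3 + 0)) = ((28 + 5)*(-1)²)*(-2 + √3) = (33*1)*(-2 + √3) = 33*(-2 + √3) = -66 + 33*√3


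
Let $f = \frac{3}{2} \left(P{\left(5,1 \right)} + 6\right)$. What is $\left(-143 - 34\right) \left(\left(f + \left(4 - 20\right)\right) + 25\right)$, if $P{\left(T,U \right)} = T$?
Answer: $- \frac{9027}{2} \approx -4513.5$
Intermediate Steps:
$f = \frac{33}{2}$ ($f = \frac{3}{2} \left(5 + 6\right) = 3 \cdot \frac{1}{2} \cdot 11 = \frac{3}{2} \cdot 11 = \frac{33}{2} \approx 16.5$)
$\left(-143 - 34\right) \left(\left(f + \left(4 - 20\right)\right) + 25\right) = \left(-143 - 34\right) \left(\left(\frac{33}{2} + \left(4 - 20\right)\right) + 25\right) = - 177 \left(\left(\frac{33}{2} + \left(4 - 20\right)\right) + 25\right) = - 177 \left(\left(\frac{33}{2} - 16\right) + 25\right) = - 177 \left(\frac{1}{2} + 25\right) = \left(-177\right) \frac{51}{2} = - \frac{9027}{2}$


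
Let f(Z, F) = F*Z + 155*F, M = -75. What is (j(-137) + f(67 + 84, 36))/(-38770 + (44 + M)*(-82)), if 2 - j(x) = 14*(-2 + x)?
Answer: -3241/9057 ≈ -0.35784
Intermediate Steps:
f(Z, F) = 155*F + F*Z
j(x) = 30 - 14*x (j(x) = 2 - 14*(-2 + x) = 2 - (-28 + 14*x) = 2 + (28 - 14*x) = 30 - 14*x)
(j(-137) + f(67 + 84, 36))/(-38770 + (44 + M)*(-82)) = ((30 - 14*(-137)) + 36*(155 + (67 + 84)))/(-38770 + (44 - 75)*(-82)) = ((30 + 1918) + 36*(155 + 151))/(-38770 - 31*(-82)) = (1948 + 36*306)/(-38770 + 2542) = (1948 + 11016)/(-36228) = 12964*(-1/36228) = -3241/9057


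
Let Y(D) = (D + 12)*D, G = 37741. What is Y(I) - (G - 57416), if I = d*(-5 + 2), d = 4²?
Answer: 21403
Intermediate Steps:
d = 16
I = -48 (I = 16*(-5 + 2) = 16*(-3) = -48)
Y(D) = D*(12 + D) (Y(D) = (12 + D)*D = D*(12 + D))
Y(I) - (G - 57416) = -48*(12 - 48) - (37741 - 57416) = -48*(-36) - 1*(-19675) = 1728 + 19675 = 21403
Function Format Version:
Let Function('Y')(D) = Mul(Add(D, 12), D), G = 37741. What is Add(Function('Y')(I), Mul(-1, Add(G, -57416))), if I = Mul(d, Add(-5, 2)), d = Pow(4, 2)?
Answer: 21403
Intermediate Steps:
d = 16
I = -48 (I = Mul(16, Add(-5, 2)) = Mul(16, -3) = -48)
Function('Y')(D) = Mul(D, Add(12, D)) (Function('Y')(D) = Mul(Add(12, D), D) = Mul(D, Add(12, D)))
Add(Function('Y')(I), Mul(-1, Add(G, -57416))) = Add(Mul(-48, Add(12, -48)), Mul(-1, Add(37741, -57416))) = Add(Mul(-48, -36), Mul(-1, -19675)) = Add(1728, 19675) = 21403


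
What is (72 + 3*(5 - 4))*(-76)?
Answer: -5700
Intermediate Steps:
(72 + 3*(5 - 4))*(-76) = (72 + 3*1)*(-76) = (72 + 3)*(-76) = 75*(-76) = -5700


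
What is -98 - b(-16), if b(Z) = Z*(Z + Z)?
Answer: -610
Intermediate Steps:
b(Z) = 2*Z² (b(Z) = Z*(2*Z) = 2*Z²)
-98 - b(-16) = -98 - 2*(-16)² = -98 - 2*256 = -98 - 1*512 = -98 - 512 = -610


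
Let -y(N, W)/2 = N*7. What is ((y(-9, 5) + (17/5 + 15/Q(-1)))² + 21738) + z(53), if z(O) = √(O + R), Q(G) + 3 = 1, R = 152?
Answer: 3659761/100 + √205 ≈ 36612.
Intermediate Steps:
Q(G) = -2 (Q(G) = -3 + 1 = -2)
y(N, W) = -14*N (y(N, W) = -2*N*7 = -14*N)
z(O) = √(152 + O) (z(O) = √(O + 152) = √(152 + O))
((y(-9, 5) + (17/5 + 15/Q(-1)))² + 21738) + z(53) = ((-14*(-9) + (17/5 + 15/(-2)))² + 21738) + √(152 + 53) = ((126 + (17*(⅕) + 15*(-½)))² + 21738) + √205 = ((126 + (17/5 - 15/2))² + 21738) + √205 = ((126 - 41/10)² + 21738) + √205 = ((1219/10)² + 21738) + √205 = (1485961/100 + 21738) + √205 = 3659761/100 + √205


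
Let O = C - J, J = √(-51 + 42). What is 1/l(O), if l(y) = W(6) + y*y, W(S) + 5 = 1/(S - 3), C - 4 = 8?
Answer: 1173/199537 + 648*I/199537 ≈ 0.0058786 + 0.0032475*I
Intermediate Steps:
C = 12 (C = 4 + 8 = 12)
J = 3*I (J = √(-9) = 3*I ≈ 3.0*I)
W(S) = -5 + 1/(-3 + S) (W(S) = -5 + 1/(S - 3) = -5 + 1/(-3 + S))
O = 12 - 3*I ≈ 12.0 - 3.0*I
l(y) = -14/3 + y² (l(y) = (16 - 5*6)/(-3 + 6) + y*y = (16 - 30)/3 + y² = (⅓)*(-14) + y² = -14/3 + y²)
1/l(O) = 1/(-14/3 + (12 - 3*I)²)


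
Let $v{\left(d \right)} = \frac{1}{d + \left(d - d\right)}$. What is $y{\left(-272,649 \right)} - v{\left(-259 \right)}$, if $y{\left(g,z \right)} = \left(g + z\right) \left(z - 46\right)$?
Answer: $\frac{58878730}{259} \approx 2.2733 \cdot 10^{5}$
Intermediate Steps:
$y{\left(g,z \right)} = \left(-46 + z\right) \left(g + z\right)$ ($y{\left(g,z \right)} = \left(g + z\right) \left(-46 + z\right) = \left(-46 + z\right) \left(g + z\right)$)
$v{\left(d \right)} = \frac{1}{d}$ ($v{\left(d \right)} = \frac{1}{d + 0} = \frac{1}{d}$)
$y{\left(-272,649 \right)} - v{\left(-259 \right)} = \left(649^{2} - -12512 - 29854 - 176528\right) - \frac{1}{-259} = \left(421201 + 12512 - 29854 - 176528\right) - - \frac{1}{259} = 227331 + \frac{1}{259} = \frac{58878730}{259}$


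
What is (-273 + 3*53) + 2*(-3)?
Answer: -120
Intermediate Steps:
(-273 + 3*53) + 2*(-3) = (-273 + 159) - 6 = -114 - 6 = -120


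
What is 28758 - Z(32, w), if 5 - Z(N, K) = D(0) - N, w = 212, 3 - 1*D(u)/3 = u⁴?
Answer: 28730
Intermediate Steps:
D(u) = 9 - 3*u⁴
Z(N, K) = -4 + N (Z(N, K) = 5 - ((9 - 3*0⁴) - N) = 5 - ((9 - 3*0) - N) = 5 - ((9 + 0) - N) = 5 - (9 - N) = 5 + (-9 + N) = -4 + N)
28758 - Z(32, w) = 28758 - (-4 + 32) = 28758 - 1*28 = 28758 - 28 = 28730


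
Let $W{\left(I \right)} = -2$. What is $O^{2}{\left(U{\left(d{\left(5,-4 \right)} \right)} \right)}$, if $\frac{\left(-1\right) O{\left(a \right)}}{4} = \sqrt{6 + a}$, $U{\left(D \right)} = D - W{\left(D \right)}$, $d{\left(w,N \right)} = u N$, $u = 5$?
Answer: $-192$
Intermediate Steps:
$d{\left(w,N \right)} = 5 N$
$U{\left(D \right)} = 2 + D$ ($U{\left(D \right)} = D - -2 = D + 2 = 2 + D$)
$O{\left(a \right)} = - 4 \sqrt{6 + a}$
$O^{2}{\left(U{\left(d{\left(5,-4 \right)} \right)} \right)} = \left(- 4 \sqrt{6 + \left(2 + 5 \left(-4\right)\right)}\right)^{2} = \left(- 4 \sqrt{6 + \left(2 - 20\right)}\right)^{2} = \left(- 4 \sqrt{6 - 18}\right)^{2} = \left(- 4 \sqrt{-12}\right)^{2} = \left(- 4 \cdot 2 i \sqrt{3}\right)^{2} = \left(- 8 i \sqrt{3}\right)^{2} = -192$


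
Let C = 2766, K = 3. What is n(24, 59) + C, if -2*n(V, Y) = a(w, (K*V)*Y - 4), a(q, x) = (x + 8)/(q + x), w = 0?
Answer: 5868389/2122 ≈ 2765.5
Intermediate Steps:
a(q, x) = (8 + x)/(q + x)
n(V, Y) = -(4 + 3*V*Y)/(2*(-4 + 3*V*Y)) (n(V, Y) = -(8 + ((3*V)*Y - 4))/(2*(0 + ((3*V)*Y - 4))) = -(8 + (3*V*Y - 4))/(2*(0 + (3*V*Y - 4))) = -(8 + (-4 + 3*V*Y))/(2*(0 + (-4 + 3*V*Y))) = -(4 + 3*V*Y)/(2*(-4 + 3*V*Y)))
n(24, 59) + C = (-4 - 3*24*59)/(2*(-4 + 3*24*59)) + 2766 = (-4 - 4248)/(2*(-4 + 4248)) + 2766 = (1/2)*(-4252)/4244 + 2766 = (1/2)*(1/4244)*(-4252) + 2766 = -1063/2122 + 2766 = 5868389/2122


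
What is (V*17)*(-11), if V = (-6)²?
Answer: -6732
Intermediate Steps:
V = 36
(V*17)*(-11) = (36*17)*(-11) = 612*(-11) = -6732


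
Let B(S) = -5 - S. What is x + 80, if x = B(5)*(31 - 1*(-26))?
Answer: -490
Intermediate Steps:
x = -570 (x = (-5 - 1*5)*(31 - 1*(-26)) = (-5 - 5)*(31 + 26) = -10*57 = -570)
x + 80 = -570 + 80 = -490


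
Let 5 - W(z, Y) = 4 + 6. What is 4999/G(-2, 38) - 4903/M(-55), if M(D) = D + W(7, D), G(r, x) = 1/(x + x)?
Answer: 22800343/60 ≈ 3.8001e+5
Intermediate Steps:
W(z, Y) = -5 (W(z, Y) = 5 - (4 + 6) = 5 - 1*10 = 5 - 10 = -5)
G(r, x) = 1/(2*x)
M(D) = -5 + D (M(D) = D - 5 = -5 + D)
4999/G(-2, 38) - 4903/M(-55) = 4999/(((½)/38)) - 4903/(-5 - 55) = 4999/(((½)*(1/38))) - 4903/(-60) = 4999/(1/76) - 4903*(-1/60) = 4999*76 + 4903/60 = 379924 + 4903/60 = 22800343/60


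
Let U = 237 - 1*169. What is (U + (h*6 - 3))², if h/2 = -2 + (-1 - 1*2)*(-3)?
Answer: 22201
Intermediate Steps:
h = 14 (h = 2*(-2 + (-1 - 1*2)*(-3)) = 2*(-2 + (-1 - 2)*(-3)) = 2*(-2 - 3*(-3)) = 2*(-2 + 9) = 2*7 = 14)
U = 68 (U = 237 - 169 = 68)
(U + (h*6 - 3))² = (68 + (14*6 - 3))² = (68 + (84 - 3))² = (68 + 81)² = 149² = 22201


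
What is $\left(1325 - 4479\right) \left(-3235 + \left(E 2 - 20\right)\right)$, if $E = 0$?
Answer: $10266270$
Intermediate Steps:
$\left(1325 - 4479\right) \left(-3235 + \left(E 2 - 20\right)\right) = \left(1325 - 4479\right) \left(-3235 + \left(0 \cdot 2 - 20\right)\right) = - 3154 \left(-3235 + \left(0 - 20\right)\right) = - 3154 \left(-3235 - 20\right) = \left(-3154\right) \left(-3255\right) = 10266270$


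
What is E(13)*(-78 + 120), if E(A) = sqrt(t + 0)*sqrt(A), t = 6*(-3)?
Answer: 126*I*sqrt(26) ≈ 642.48*I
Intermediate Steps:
t = -18
E(A) = 3*I*sqrt(2)*sqrt(A) (E(A) = sqrt(-18 + 0)*sqrt(A) = sqrt(-18)*sqrt(A) = (3*I*sqrt(2))*sqrt(A) = 3*I*sqrt(2)*sqrt(A))
E(13)*(-78 + 120) = (3*I*sqrt(2)*sqrt(13))*(-78 + 120) = (3*I*sqrt(26))*42 = 126*I*sqrt(26)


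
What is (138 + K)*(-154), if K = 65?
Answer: -31262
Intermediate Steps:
(138 + K)*(-154) = (138 + 65)*(-154) = 203*(-154) = -31262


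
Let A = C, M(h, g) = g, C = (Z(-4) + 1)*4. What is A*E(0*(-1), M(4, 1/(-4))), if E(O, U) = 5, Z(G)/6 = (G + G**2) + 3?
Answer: 1820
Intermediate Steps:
Z(G) = 18 + 6*G + 6*G**2 (Z(G) = 6*((G + G**2) + 3) = 6*(3 + G + G**2) = 18 + 6*G + 6*G**2)
C = 364 (C = ((18 + 6*(-4) + 6*(-4)**2) + 1)*4 = ((18 - 24 + 6*16) + 1)*4 = ((18 - 24 + 96) + 1)*4 = (90 + 1)*4 = 91*4 = 364)
A = 364
A*E(0*(-1), M(4, 1/(-4))) = 364*5 = 1820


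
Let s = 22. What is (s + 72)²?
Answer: 8836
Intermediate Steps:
(s + 72)² = (22 + 72)² = 94² = 8836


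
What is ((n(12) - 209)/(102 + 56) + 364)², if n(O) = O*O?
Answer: 3300157809/24964 ≈ 1.3220e+5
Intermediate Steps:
n(O) = O²
((n(12) - 209)/(102 + 56) + 364)² = ((12² - 209)/(102 + 56) + 364)² = ((144 - 209)/158 + 364)² = (-65*1/158 + 364)² = (-65/158 + 364)² = (57447/158)² = 3300157809/24964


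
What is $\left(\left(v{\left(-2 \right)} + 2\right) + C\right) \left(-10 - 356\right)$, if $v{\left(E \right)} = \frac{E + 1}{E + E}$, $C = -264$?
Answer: $\frac{191601}{2} \approx 95801.0$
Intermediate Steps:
$v{\left(E \right)} = \frac{1 + E}{2 E}$
$\left(\left(v{\left(-2 \right)} + 2\right) + C\right) \left(-10 - 356\right) = \left(\left(\frac{1 - 2}{2 \left(-2\right)} + 2\right) - 264\right) \left(-10 - 356\right) = \left(\left(\frac{1}{2} \left(- \frac{1}{2}\right) \left(-1\right) + 2\right) - 264\right) \left(-366\right) = \left(\left(\frac{1}{4} + 2\right) - 264\right) \left(-366\right) = \left(\frac{9}{4} - 264\right) \left(-366\right) = \left(- \frac{1047}{4}\right) \left(-366\right) = \frac{191601}{2}$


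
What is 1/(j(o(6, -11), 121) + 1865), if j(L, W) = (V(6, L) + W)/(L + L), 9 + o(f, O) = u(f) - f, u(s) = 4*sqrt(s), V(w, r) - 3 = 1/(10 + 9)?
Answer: 346061250/642904177849 + 358264*sqrt(6)/642904177849 ≈ 0.00053964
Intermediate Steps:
V(w, r) = 58/19 (V(w, r) = 3 + 1/(10 + 9) = 3 + 1/19 = 58/19)
o(f, O) = -9 - f + 4*sqrt(f) (o(f, O) = -9 + (4*sqrt(f) - f) = -9 + (-f + 4*sqrt(f)) = -9 - f + 4*sqrt(f))
j(L, W) = (58/19 + W)/(2*L) (j(L, W) = (58/19 + W)/(L + L) = (58/19 + W)/((2*L)) = (58/19 + W)*(1/(2*L)) = (58/19 + W)/(2*L))
1/(j(o(6, -11), 121) + 1865) = 1/((58 + 19*121)/(38*(-9 - 1*6 + 4*sqrt(6))) + 1865) = 1/((58 + 2299)/(38*(-9 - 6 + 4*sqrt(6))) + 1865) = 1/((1/38)*2357/(-15 + 4*sqrt(6)) + 1865) = 1/(2357/(38*(-15 + 4*sqrt(6))) + 1865) = 1/(1865 + 2357/(38*(-15 + 4*sqrt(6))))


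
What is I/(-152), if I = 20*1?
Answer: -5/38 ≈ -0.13158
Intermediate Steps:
I = 20
I/(-152) = 20/(-152) = 20*(-1/152) = -5/38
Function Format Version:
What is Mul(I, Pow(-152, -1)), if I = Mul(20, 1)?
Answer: Rational(-5, 38) ≈ -0.13158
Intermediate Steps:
I = 20
Mul(I, Pow(-152, -1)) = Mul(20, Pow(-152, -1)) = Mul(20, Rational(-1, 152)) = Rational(-5, 38)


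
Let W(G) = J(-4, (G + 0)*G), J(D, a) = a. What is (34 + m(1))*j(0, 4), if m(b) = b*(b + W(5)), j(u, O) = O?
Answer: 240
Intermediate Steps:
W(G) = G² (W(G) = (G + 0)*G = G*G = G²)
m(b) = b*(25 + b) (m(b) = b*(b + 5²) = b*(b + 25) = b*(25 + b))
(34 + m(1))*j(0, 4) = (34 + 1*(25 + 1))*4 = (34 + 1*26)*4 = (34 + 26)*4 = 60*4 = 240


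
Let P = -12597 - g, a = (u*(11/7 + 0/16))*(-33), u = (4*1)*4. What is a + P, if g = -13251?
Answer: -1230/7 ≈ -175.71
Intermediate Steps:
u = 16 (u = 4*4 = 16)
a = -5808/7 (a = (16*(11/7 + 0/16))*(-33) = (16*(11*(1/7) + 0*(1/16)))*(-33) = (16*(11/7 + 0))*(-33) = (16*(11/7))*(-33) = (176/7)*(-33) = -5808/7 ≈ -829.71)
P = 654 (P = -12597 - 1*(-13251) = -12597 + 13251 = 654)
a + P = -5808/7 + 654 = -1230/7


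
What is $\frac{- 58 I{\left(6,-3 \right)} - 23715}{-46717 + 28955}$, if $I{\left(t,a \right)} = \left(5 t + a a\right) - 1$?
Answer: $\frac{25919}{17762} \approx 1.4592$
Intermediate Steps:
$I{\left(t,a \right)} = -1 + a^{2} + 5 t$ ($I{\left(t,a \right)} = \left(5 t + a^{2}\right) - 1 = \left(a^{2} + 5 t\right) - 1 = -1 + a^{2} + 5 t$)
$\frac{- 58 I{\left(6,-3 \right)} - 23715}{-46717 + 28955} = \frac{- 58 \left(-1 + \left(-3\right)^{2} + 5 \cdot 6\right) - 23715}{-46717 + 28955} = \frac{- 58 \left(-1 + 9 + 30\right) - 23715}{-17762} = \left(\left(-58\right) 38 - 23715\right) \left(- \frac{1}{17762}\right) = \left(-2204 - 23715\right) \left(- \frac{1}{17762}\right) = \left(-25919\right) \left(- \frac{1}{17762}\right) = \frac{25919}{17762}$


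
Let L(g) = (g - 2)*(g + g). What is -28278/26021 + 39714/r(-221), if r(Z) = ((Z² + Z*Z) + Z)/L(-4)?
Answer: 5205233506/281781409 ≈ 18.473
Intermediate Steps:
L(g) = 2*g*(-2 + g) (L(g) = (-2 + g)*(2*g) = 2*g*(-2 + g))
r(Z) = Z²/24 + Z/48 (r(Z) = ((Z² + Z*Z) + Z)/((2*(-4)*(-2 - 4))) = ((Z² + Z²) + Z)/((2*(-4)*(-6))) = (2*Z² + Z)/48 = (Z + 2*Z²)*(1/48) = Z²/24 + Z/48)
-28278/26021 + 39714/r(-221) = -28278/26021 + 39714/(((1/48)*(-221)*(1 + 2*(-221)))) = -28278*1/26021 + 39714/(((1/48)*(-221)*(1 - 442))) = -28278/26021 + 39714/(((1/48)*(-221)*(-441))) = -28278/26021 + 39714/(32487/16) = -28278/26021 + 39714*(16/32487) = -28278/26021 + 211808/10829 = 5205233506/281781409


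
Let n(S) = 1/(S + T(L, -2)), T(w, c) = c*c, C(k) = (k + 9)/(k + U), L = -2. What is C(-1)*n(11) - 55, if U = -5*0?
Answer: -833/15 ≈ -55.533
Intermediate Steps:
U = 0
C(k) = (9 + k)/k (C(k) = (k + 9)/(k + 0) = (9 + k)/k)
T(w, c) = c²
n(S) = 1/(4 + S) (n(S) = 1/(S + (-2)²) = 1/(S + 4) = 1/(4 + S))
C(-1)*n(11) - 55 = ((9 - 1)/(-1))/(4 + 11) - 55 = -1*8/15 - 55 = -8*1/15 - 55 = -8/15 - 55 = -833/15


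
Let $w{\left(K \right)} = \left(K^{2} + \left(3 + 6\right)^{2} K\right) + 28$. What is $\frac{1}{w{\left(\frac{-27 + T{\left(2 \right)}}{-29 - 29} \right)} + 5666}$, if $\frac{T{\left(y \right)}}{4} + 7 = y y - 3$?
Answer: $\frac{3364}{19396815} \approx 0.00017343$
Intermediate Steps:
$T{\left(y \right)} = -40 + 4 y^{2}$ ($T{\left(y \right)} = -28 + 4 \left(y y - 3\right) = -28 + 4 \left(y^{2} - 3\right) = -28 + 4 \left(-3 + y^{2}\right) = -28 + \left(-12 + 4 y^{2}\right) = -40 + 4 y^{2}$)
$w{\left(K \right)} = 28 + K^{2} + 81 K$ ($w{\left(K \right)} = \left(K^{2} + 9^{2} K\right) + 28 = \left(K^{2} + 81 K\right) + 28 = 28 + K^{2} + 81 K$)
$\frac{1}{w{\left(\frac{-27 + T{\left(2 \right)}}{-29 - 29} \right)} + 5666} = \frac{1}{\left(28 + \left(\frac{-27 - \left(40 - 4 \cdot 2^{2}\right)}{-29 - 29}\right)^{2} + 81 \frac{-27 - \left(40 - 4 \cdot 2^{2}\right)}{-29 - 29}\right) + 5666} = \frac{1}{\left(28 + \left(\frac{-27 + \left(-40 + 4 \cdot 4\right)}{-58}\right)^{2} + 81 \frac{-27 + \left(-40 + 4 \cdot 4\right)}{-58}\right) + 5666} = \frac{1}{\left(28 + \left(\left(-27 + \left(-40 + 16\right)\right) \left(- \frac{1}{58}\right)\right)^{2} + 81 \left(-27 + \left(-40 + 16\right)\right) \left(- \frac{1}{58}\right)\right) + 5666} = \frac{1}{\left(28 + \left(\left(-27 - 24\right) \left(- \frac{1}{58}\right)\right)^{2} + 81 \left(-27 - 24\right) \left(- \frac{1}{58}\right)\right) + 5666} = \frac{1}{\left(28 + \left(\left(-51\right) \left(- \frac{1}{58}\right)\right)^{2} + 81 \left(\left(-51\right) \left(- \frac{1}{58}\right)\right)\right) + 5666} = \frac{1}{\left(28 + \left(\frac{51}{58}\right)^{2} + 81 \cdot \frac{51}{58}\right) + 5666} = \frac{1}{\left(28 + \frac{2601}{3364} + \frac{4131}{58}\right) + 5666} = \frac{1}{\frac{336391}{3364} + 5666} = \frac{1}{\frac{19396815}{3364}} = \frac{3364}{19396815}$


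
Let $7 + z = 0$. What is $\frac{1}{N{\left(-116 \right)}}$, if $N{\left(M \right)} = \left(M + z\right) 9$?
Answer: $- \frac{1}{1107} \approx -0.00090334$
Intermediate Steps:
$z = -7$ ($z = -7 + 0 = -7$)
$N{\left(M \right)} = -63 + 9 M$ ($N{\left(M \right)} = \left(M - 7\right) 9 = \left(-7 + M\right) 9 = -63 + 9 M$)
$\frac{1}{N{\left(-116 \right)}} = \frac{1}{-63 + 9 \left(-116\right)} = \frac{1}{-63 - 1044} = \frac{1}{-1107} = - \frac{1}{1107}$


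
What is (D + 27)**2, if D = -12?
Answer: 225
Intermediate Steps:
(D + 27)**2 = (-12 + 27)**2 = 15**2 = 225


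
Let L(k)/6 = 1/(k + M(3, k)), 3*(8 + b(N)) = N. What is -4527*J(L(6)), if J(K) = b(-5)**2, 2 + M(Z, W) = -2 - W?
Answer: -423023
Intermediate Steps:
b(N) = -8 + N/3
M(Z, W) = -4 - W (M(Z, W) = -2 + (-2 - W) = -4 - W)
L(k) = -3/2 (L(k) = 6/(k + (-4 - k)) = 6/(-4) = 6*(-1/4) = -3/2)
J(K) = 841/9 (J(K) = (-8 + (1/3)*(-5))**2 = (-8 - 5/3)**2 = (-29/3)**2 = 841/9)
-4527*J(L(6)) = -4527*841/9 = -423023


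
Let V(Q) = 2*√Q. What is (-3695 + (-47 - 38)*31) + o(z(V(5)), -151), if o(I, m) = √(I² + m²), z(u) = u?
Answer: -6330 + √22821 ≈ -6178.9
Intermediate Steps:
(-3695 + (-47 - 38)*31) + o(z(V(5)), -151) = (-3695 + (-47 - 38)*31) + √((2*√5)² + (-151)²) = (-3695 - 85*31) + √(20 + 22801) = (-3695 - 2635) + √22821 = -6330 + √22821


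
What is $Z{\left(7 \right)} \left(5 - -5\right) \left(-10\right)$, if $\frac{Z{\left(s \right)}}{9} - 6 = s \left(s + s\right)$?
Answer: $-93600$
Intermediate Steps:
$Z{\left(s \right)} = 54 + 18 s^{2}$ ($Z{\left(s \right)} = 54 + 9 s \left(s + s\right) = 54 + 9 s 2 s = 54 + 9 \cdot 2 s^{2} = 54 + 18 s^{2}$)
$Z{\left(7 \right)} \left(5 - -5\right) \left(-10\right) = \left(54 + 18 \cdot 7^{2}\right) \left(5 - -5\right) \left(-10\right) = \left(54 + 18 \cdot 49\right) \left(5 + 5\right) \left(-10\right) = \left(54 + 882\right) 10 \left(-10\right) = 936 \left(-100\right) = -93600$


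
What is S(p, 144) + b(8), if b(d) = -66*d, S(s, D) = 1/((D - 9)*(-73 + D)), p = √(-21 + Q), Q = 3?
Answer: -5060879/9585 ≈ -528.00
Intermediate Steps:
p = 3*I*√2 (p = √(-21 + 3) = √(-18) = 3*I*√2 ≈ 4.2426*I)
S(s, D) = 1/((-73 + D)*(-9 + D)) (S(s, D) = 1/((-9 + D)*(-73 + D)) = 1/((-73 + D)*(-9 + D)))
S(p, 144) + b(8) = 1/(657 + 144² - 82*144) - 66*8 = 1/(657 + 20736 - 11808) - 528 = 1/9585 - 528 = -5060879/9585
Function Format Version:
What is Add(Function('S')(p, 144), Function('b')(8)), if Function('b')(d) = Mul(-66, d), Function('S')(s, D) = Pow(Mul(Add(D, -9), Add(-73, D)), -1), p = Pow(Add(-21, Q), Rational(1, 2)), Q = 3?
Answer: Rational(-5060879, 9585) ≈ -528.00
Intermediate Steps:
p = Mul(3, I, Pow(2, Rational(1, 2))) (p = Pow(Add(-21, 3), Rational(1, 2)) = Pow(-18, Rational(1, 2)) = Mul(3, I, Pow(2, Rational(1, 2))) ≈ Mul(4.2426, I))
Function('S')(s, D) = Mul(Pow(Add(-73, D), -1), Pow(Add(-9, D), -1)) (Function('S')(s, D) = Pow(Mul(Add(-9, D), Add(-73, D)), -1) = Pow(Mul(Add(-73, D), Add(-9, D)), -1) = Mul(Pow(Add(-73, D), -1), Pow(Add(-9, D), -1)))
Add(Function('S')(p, 144), Function('b')(8)) = Add(Pow(Add(657, Pow(144, 2), Mul(-82, 144)), -1), Mul(-66, 8)) = Add(Pow(Add(657, 20736, -11808), -1), -528) = Add(Pow(9585, -1), -528) = Add(Rational(1, 9585), -528) = Rational(-5060879, 9585)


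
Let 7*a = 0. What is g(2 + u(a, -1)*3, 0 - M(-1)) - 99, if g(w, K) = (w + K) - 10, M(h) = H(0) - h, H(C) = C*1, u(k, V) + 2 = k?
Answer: -114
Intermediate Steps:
a = 0 (a = (⅐)*0 = 0)
u(k, V) = -2 + k
H(C) = C
M(h) = -h (M(h) = 0 - h = -h)
g(w, K) = -10 + K + w (g(w, K) = (K + w) - 10 = -10 + K + w)
g(2 + u(a, -1)*3, 0 - M(-1)) - 99 = (-10 + (0 - (-1)*(-1)) + (2 + (-2 + 0)*3)) - 99 = (-10 + (0 - 1*1) + (2 - 2*3)) - 99 = (-10 + (0 - 1) + (2 - 6)) - 99 = (-10 - 1 - 4) - 99 = -15 - 99 = -114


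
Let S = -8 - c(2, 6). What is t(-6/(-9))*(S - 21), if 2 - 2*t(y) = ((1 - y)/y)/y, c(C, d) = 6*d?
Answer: -325/8 ≈ -40.625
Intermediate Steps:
S = -44 (S = -8 - 6*6 = -8 - 1*36 = -8 - 36 = -44)
t(y) = 1 - (1 - y)/(2*y²) (t(y) = 1 - (1 - y)/y/(2*y) = 1 - (1 - y)/(2*y²))
t(-6/(-9))*(S - 21) = ((-1 - 6/(-9) + 2*(-6/(-9))²)/(2*(-6/(-9))²))*(-44 - 21) = ((-1 - 6*(-⅑) + 2*(-6*(-⅑))²)/(2*(-6*(-⅑))²))*(-65) = ((-1 + ⅔ + 2*(⅔)²)/(2*(⅔)²))*(-65) = ((½)*(9/4)*(-1 + ⅔ + 2*(4/9)))*(-65) = ((½)*(9/4)*(-1 + ⅔ + 8/9))*(-65) = ((½)*(9/4)*(5/9))*(-65) = (5/8)*(-65) = -325/8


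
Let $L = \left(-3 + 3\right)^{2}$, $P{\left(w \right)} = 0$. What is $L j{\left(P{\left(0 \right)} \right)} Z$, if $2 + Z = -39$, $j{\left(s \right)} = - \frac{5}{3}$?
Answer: $0$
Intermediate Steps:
$j{\left(s \right)} = - \frac{5}{3}$ ($j{\left(s \right)} = \left(-5\right) \frac{1}{3} = - \frac{5}{3}$)
$Z = -41$ ($Z = -2 - 39 = -41$)
$L = 0$ ($L = 0^{2} = 0$)
$L j{\left(P{\left(0 \right)} \right)} Z = 0 \left(- \frac{5}{3}\right) \left(-41\right) = 0 \left(-41\right) = 0$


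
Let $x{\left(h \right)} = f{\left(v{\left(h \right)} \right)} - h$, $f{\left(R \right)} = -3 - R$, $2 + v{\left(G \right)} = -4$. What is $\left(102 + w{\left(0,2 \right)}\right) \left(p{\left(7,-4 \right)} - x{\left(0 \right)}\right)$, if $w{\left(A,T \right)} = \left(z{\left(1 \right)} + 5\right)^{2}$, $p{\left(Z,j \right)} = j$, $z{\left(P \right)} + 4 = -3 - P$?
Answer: $-777$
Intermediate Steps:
$v{\left(G \right)} = -6$ ($v{\left(G \right)} = -2 - 4 = -6$)
$z{\left(P \right)} = -7 - P$ ($z{\left(P \right)} = -4 - \left(3 + P\right) = -7 - P$)
$x{\left(h \right)} = 3 - h$ ($x{\left(h \right)} = \left(-3 - -6\right) - h = \left(-3 + 6\right) - h = 3 - h$)
$w{\left(A,T \right)} = 9$ ($w{\left(A,T \right)} = \left(\left(-7 - 1\right) + 5\right)^{2} = \left(-8 + 5\right)^{2} = \left(-3\right)^{2} = 9$)
$\left(102 + w{\left(0,2 \right)}\right) \left(p{\left(7,-4 \right)} - x{\left(0 \right)}\right) = \left(102 + 9\right) \left(-4 - \left(3 - 0\right)\right) = 111 \left(-4 - \left(3 + 0\right)\right) = 111 \left(-4 - 3\right) = 111 \left(-7\right) = -777$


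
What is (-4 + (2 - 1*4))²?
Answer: 36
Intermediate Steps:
(-4 + (2 - 1*4))² = (-4 + (2 - 4))² = (-4 - 2)² = (-6)² = 36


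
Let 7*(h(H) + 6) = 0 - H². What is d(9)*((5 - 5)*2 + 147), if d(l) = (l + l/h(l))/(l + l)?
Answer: 2842/41 ≈ 69.317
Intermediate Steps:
h(H) = -6 - H²/7 (h(H) = -6 + (0 - H²)/7 = -6 + (-H²)/7 = -6 - H²/7)
d(l) = (l + l/(-6 - l²/7))/(2*l) (d(l) = (l + l/(-6 - l²/7))/(l + l) = (l + l/(-6 - l²/7))/((2*l)) = (l + l/(-6 - l²/7))*(1/(2*l)) = (l + l/(-6 - l²/7))/(2*l))
d(9)*((5 - 5)*2 + 147) = ((35 + 9²)/(2*(42 + 9²)))*((5 - 5)*2 + 147) = ((35 + 81)/(2*(42 + 81)))*(0*2 + 147) = ((½)*116/123)*(0 + 147) = ((½)*(1/123)*116)*147 = (58/123)*147 = 2842/41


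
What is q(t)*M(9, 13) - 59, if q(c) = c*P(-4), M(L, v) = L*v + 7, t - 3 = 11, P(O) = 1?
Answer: 1677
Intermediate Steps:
t = 14 (t = 3 + 11 = 14)
M(L, v) = 7 + L*v
q(c) = c (q(c) = c*1 = c)
q(t)*M(9, 13) - 59 = 14*(7 + 9*13) - 59 = 14*(7 + 117) - 59 = 14*124 - 59 = 1736 - 59 = 1677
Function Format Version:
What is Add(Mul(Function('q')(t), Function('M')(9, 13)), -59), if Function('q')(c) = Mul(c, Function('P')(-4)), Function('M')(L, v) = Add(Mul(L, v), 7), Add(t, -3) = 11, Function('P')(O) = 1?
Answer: 1677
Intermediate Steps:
t = 14 (t = Add(3, 11) = 14)
Function('M')(L, v) = Add(7, Mul(L, v))
Function('q')(c) = c (Function('q')(c) = Mul(c, 1) = c)
Add(Mul(Function('q')(t), Function('M')(9, 13)), -59) = Add(Mul(14, Add(7, Mul(9, 13))), -59) = Add(Mul(14, Add(7, 117)), -59) = Add(Mul(14, 124), -59) = Add(1736, -59) = 1677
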